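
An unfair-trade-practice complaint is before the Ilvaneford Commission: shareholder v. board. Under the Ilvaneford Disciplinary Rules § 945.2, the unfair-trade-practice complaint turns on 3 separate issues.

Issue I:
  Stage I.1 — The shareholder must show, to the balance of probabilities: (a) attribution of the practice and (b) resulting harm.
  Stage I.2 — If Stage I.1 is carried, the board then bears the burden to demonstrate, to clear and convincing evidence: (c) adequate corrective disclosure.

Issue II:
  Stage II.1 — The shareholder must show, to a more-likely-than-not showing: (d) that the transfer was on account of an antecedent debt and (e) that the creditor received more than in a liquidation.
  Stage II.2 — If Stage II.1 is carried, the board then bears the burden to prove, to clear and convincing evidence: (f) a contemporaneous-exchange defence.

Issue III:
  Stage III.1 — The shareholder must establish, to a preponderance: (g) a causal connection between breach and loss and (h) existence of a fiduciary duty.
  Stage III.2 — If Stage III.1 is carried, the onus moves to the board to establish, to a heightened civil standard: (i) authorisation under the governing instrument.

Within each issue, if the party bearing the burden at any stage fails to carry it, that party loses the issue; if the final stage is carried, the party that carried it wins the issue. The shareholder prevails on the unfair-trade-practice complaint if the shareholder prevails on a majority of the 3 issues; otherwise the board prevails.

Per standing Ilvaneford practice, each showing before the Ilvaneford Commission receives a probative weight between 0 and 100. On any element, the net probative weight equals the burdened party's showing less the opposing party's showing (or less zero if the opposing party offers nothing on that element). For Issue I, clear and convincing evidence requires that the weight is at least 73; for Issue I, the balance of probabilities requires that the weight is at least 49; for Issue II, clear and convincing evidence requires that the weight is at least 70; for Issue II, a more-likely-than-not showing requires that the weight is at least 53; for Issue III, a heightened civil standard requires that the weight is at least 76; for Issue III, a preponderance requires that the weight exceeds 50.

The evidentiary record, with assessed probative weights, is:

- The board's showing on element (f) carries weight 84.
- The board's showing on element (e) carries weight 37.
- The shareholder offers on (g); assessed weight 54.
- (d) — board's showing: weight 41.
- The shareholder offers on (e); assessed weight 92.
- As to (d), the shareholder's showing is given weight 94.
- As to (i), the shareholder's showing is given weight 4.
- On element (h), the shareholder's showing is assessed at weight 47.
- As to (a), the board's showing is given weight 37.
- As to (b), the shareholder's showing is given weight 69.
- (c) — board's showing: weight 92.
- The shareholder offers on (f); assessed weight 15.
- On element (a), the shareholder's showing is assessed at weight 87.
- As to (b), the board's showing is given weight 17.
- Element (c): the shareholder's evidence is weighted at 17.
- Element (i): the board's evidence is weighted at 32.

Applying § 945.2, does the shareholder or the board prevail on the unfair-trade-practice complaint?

board

— Issue I —
Stage I.1 (shareholder, the balance of probabilities, weight is at least 49): (a) net 87−37=50 ≥ 49 — meets; (b) net 69−17=52 ≥ 49 — meets.
  The shareholder carries Stage I.1; the board now bears the burden.
Stage I.2 (board, clear and convincing evidence, weight is at least 73): (c) net 92−17=75 ≥ 73 — meets.
  Stage I.2 carried; the final stage is satisfied.
With every stage satisfied, the board prevails on this issue.
— Issue II —
At Stage II.1 the shareholder must meet a more-likely-than-not showing (weight is at least 53): on (d) the weight is 94 less the opposing 41 gives net 53, ≥ 53, so (d) meets the standard; on (e) the weight is 92 less the opposing 37 gives net 55, which does reach 53, so (e) meets the standard.
  Stage II.1 is satisfied; the onus moves to the board.
At Stage II.2 the board must meet clear and convincing evidence (weight is at least 70): on (f) the weight is 84 less the opposing 15 gives net 69, < 70, so (f) does not meet the standard.
  Stage II.2 not carried; the board fails its burden.
The analysis ends at Stage II.2; the shareholder prevails on this issue.
— Issue III —
At Stage III.1 the shareholder must meet a preponderance (weight exceeds 50): on (g) the weight is 54, which does exceed 50, so (g) meets the standard; on (h) the weight is 47, which does not exceed 50, so (h) does not meet the standard.
  The shareholder does not carry Stage III.1.
The board prevails on this issue.
Per-issue: Issue I → board; Issue II → shareholder; Issue III → board. The shareholder must prevail on a majority of issues; overall, the board prevails.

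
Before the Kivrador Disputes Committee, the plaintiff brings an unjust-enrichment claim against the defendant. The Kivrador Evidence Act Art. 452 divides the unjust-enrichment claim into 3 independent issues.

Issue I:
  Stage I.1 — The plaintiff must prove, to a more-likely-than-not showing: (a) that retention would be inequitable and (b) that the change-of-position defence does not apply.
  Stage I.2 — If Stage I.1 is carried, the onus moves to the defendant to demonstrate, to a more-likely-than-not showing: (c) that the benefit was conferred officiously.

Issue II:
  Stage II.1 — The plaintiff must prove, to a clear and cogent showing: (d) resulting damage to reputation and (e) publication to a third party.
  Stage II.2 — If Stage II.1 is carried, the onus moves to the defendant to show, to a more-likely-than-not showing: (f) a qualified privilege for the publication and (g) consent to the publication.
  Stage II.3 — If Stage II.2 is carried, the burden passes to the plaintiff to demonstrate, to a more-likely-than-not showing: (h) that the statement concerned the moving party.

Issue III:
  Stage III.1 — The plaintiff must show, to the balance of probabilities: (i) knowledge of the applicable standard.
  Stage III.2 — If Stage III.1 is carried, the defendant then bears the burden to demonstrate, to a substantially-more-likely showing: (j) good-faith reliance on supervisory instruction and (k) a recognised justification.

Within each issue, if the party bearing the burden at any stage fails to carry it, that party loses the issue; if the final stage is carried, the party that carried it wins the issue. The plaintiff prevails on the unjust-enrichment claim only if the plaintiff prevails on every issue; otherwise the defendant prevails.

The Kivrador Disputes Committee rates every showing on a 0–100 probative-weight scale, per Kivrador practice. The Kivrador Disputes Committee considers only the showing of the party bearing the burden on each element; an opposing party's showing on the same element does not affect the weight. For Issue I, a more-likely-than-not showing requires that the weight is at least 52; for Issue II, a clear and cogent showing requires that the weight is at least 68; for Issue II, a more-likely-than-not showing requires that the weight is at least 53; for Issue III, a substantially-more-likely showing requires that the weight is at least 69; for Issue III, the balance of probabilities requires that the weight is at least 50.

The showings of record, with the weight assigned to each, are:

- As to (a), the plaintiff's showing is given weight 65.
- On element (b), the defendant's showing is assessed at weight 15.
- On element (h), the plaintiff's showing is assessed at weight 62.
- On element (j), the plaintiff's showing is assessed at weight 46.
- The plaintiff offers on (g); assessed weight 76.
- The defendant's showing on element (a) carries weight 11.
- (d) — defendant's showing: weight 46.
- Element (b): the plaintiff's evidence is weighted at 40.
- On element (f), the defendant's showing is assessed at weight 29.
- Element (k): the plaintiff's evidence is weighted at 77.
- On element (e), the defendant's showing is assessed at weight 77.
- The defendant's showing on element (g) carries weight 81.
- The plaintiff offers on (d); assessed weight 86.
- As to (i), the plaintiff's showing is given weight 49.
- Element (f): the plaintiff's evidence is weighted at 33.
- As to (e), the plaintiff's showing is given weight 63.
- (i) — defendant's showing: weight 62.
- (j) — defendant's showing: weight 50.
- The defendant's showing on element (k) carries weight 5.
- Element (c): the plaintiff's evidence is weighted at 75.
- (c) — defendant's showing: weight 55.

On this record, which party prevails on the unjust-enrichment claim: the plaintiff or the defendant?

— Issue I —
Stage I.1 (plaintiff, a more-likely-than-not showing, weight is at least 52): (a) 65 (defendant's 11 disregarded) ≥ 52 — meets; (b) 40 (defendant's 15 disregarded) < 52 — fails.
  Stage I.1 not carried; the plaintiff fails its burden.
So the defendant prevails on this issue.
— Issue II —
At Stage II.1 the plaintiff must meet a clear and cogent showing (weight is at least 68): on (d) the weight is 86 (the defendant's 46 is given no effect), which does reach 68, so (d) meets the standard; on (e) the weight is 63 (the defendant's 77 is given no effect), which does not reach 68, so (e) does not meet the standard.
  The plaintiff does not carry Stage II.1.
The analysis ends at Stage II.1; the defendant prevails on this issue.
— Issue III —
At Stage III.1 the plaintiff must meet the balance of probabilities (weight is at least 50): on (i) the weight is 49 (the defendant's 62 is given no effect), < 50, so (i) does not meet the standard.
  The plaintiff does not carry Stage III.1.
The analysis ends at Stage III.1; the defendant prevails on this issue.
Per-issue: Issue I → defendant; Issue II → defendant; Issue III → defendant. The plaintiff must prevail on every issue; overall, the defendant prevails.

defendant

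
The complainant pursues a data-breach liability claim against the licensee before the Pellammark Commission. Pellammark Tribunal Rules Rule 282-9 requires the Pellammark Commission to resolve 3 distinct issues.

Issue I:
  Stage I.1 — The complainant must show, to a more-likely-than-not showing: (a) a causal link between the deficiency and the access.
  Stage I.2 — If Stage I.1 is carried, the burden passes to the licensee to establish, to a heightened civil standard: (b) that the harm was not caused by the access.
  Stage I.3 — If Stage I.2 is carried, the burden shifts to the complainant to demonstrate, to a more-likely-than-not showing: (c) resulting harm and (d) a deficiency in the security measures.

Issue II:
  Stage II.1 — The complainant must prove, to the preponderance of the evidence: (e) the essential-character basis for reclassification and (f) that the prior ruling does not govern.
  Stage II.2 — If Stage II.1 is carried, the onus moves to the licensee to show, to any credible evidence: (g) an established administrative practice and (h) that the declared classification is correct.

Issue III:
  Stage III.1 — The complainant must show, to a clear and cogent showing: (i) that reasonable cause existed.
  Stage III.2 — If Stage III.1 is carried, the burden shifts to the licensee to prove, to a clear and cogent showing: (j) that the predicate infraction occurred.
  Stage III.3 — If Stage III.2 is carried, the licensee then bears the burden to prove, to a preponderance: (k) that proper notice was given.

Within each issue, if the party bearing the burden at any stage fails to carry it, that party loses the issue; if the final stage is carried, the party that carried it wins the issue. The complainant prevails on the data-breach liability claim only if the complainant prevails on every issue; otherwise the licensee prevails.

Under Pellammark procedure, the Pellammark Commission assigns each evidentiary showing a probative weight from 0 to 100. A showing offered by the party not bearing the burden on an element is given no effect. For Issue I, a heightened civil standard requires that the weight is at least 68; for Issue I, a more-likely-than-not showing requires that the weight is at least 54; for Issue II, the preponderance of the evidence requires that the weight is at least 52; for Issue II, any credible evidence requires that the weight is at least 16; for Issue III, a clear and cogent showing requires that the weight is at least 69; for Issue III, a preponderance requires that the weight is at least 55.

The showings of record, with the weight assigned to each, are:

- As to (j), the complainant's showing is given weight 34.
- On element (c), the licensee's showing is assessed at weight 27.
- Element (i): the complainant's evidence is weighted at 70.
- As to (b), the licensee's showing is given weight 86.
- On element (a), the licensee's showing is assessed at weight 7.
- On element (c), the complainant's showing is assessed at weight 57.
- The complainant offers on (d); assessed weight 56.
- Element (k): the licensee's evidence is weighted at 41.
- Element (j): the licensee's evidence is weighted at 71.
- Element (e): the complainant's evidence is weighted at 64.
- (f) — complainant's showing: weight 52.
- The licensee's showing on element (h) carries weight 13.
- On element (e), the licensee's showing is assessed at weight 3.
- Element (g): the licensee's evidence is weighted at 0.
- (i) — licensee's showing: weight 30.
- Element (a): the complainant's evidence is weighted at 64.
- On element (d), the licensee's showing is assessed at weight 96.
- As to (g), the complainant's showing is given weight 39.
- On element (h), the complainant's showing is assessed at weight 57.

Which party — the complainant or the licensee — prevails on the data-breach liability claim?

— Issue I —
At Stage I.1 the complainant must meet a more-likely-than-not showing (weight is at least 54): on (a) the weight is 64 (the licensee's 7 is given no effect), which does reach 54, so (a) meets the standard.
  The complainant carries Stage I.1; the licensee now bears the burden.
At Stage I.2 the licensee must meet a heightened civil standard (weight is at least 68): on (b) the weight is 86, which does reach 68, so (b) meets the standard.
  The licensee carries Stage I.2; the complainant now bears the burden.
At Stage I.3 the complainant must meet a more-likely-than-not showing (weight is at least 54): on (c) the weight is 57 (the licensee's 27 is given no effect), which does reach 54, so (c) meets the standard; on (d) the weight is 56 (the licensee's 96 is given no effect), which does reach 54, so (d) meets the standard.
  All elements met at the final stage.
Every stage carried; the complainant prevails on this issue.
— Issue II —
Stage II.1 — burden on complainant; standard: the preponderance of the evidence (weight is at least 52).
    (e): 64 (licensee's 3 disregarded) ≥ 52 [met]
    (f): 52 ≥ 52 [met]
  All elements met. The burden passes to the licensee.
Stage II.2 — burden on licensee; standard: any credible evidence (weight is at least 16).
    (g): 0 (complainant's 39 disregarded) < 16 [not met]
    (h): 13 (complainant's 57 disregarded) < 16 [not met]
  The licensee does not carry Stage II.2.
So the complainant prevails on this issue.
— Issue III —
Stage III.1 — burden on complainant; standard: a clear and cogent showing (weight is at least 69).
    (i): 70 (licensee's 30 disregarded) ≥ 69 [met]
  Stage III.1 is satisfied; the onus moves to the licensee.
Stage III.2 — burden on licensee; standard: a clear and cogent showing (weight is at least 69).
    (j): 71 (complainant's 34 disregarded) ≥ 69 [met]
  Stage III.2 carried; the burden remains with the licensee.
Stage III.3 — burden on licensee; standard: a preponderance (weight is at least 55).
    (k): 41 < 55 [not met]
  Stage III.3 not carried; the licensee fails its burden.
The analysis ends at Stage III.3; the complainant prevails on this issue.
Per-issue: Issue I → complainant; Issue II → complainant; Issue III → complainant. The complainant must prevail on every issue; overall, the complainant prevails.

complainant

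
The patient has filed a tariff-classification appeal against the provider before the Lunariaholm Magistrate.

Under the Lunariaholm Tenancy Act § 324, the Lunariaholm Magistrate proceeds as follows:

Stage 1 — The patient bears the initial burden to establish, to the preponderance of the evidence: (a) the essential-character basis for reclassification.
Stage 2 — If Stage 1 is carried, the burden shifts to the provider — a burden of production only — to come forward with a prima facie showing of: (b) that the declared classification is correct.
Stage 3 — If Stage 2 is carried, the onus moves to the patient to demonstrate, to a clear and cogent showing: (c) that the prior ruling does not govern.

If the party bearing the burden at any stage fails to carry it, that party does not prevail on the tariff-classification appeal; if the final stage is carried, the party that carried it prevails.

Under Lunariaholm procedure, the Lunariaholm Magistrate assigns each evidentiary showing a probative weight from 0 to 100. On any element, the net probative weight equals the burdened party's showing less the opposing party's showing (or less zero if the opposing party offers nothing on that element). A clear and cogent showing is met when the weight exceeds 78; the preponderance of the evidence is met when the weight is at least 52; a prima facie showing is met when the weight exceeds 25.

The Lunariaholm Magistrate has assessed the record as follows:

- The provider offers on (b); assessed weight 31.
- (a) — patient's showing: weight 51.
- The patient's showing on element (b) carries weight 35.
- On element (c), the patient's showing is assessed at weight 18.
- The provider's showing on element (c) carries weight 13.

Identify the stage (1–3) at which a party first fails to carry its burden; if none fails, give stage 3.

stage 1

Stage 1 — burden on patient; standard: the preponderance of the evidence (weight is at least 52).
    (a): 51 < 52 [not met]
  Not every element is met, so the patient fails to carry Stage 1.
The analysis ends at Stage 1; the provider prevails.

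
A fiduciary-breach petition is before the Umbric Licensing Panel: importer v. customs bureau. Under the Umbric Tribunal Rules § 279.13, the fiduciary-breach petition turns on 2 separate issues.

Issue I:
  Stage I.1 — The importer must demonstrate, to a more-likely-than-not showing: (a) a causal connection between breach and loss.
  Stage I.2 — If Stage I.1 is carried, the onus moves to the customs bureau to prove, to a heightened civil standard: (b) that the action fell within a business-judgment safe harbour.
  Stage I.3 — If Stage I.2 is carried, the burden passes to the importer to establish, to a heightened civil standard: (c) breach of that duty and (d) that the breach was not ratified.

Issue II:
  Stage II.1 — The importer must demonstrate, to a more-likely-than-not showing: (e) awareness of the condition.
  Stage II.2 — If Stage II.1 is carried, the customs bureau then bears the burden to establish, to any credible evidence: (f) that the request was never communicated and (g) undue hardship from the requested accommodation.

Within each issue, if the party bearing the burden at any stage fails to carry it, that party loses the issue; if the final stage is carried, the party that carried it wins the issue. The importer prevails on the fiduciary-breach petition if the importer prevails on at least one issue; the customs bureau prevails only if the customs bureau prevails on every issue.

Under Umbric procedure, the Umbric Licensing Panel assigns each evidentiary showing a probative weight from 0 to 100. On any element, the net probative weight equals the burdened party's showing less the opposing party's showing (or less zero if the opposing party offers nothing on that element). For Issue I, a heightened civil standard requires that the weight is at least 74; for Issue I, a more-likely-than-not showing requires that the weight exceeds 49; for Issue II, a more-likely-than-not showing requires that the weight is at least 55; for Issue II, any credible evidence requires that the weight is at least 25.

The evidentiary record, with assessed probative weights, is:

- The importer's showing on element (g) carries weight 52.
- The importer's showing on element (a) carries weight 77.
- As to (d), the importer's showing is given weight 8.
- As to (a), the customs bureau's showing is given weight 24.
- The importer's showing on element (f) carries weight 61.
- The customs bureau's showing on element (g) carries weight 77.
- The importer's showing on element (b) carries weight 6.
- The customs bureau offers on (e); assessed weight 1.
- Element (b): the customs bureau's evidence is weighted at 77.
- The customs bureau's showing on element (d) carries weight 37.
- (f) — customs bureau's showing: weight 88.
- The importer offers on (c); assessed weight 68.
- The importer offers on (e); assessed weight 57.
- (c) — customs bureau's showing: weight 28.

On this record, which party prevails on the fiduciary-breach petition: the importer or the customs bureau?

— Issue I —
At Stage I.1 the importer must meet a more-likely-than-not showing (weight exceeds 49): on (a) the weight is 77 less the opposing 24 gives net 53, > 49, so (a) meets the standard.
  All elements met. The burden passes to the customs bureau.
At Stage I.2 the customs bureau must meet a heightened civil standard (weight is at least 74): on (b) the weight is 77 less the opposing 6 gives net 71, which does not reach 74, so (b) does not meet the standard.
  Stage I.2 not carried; the customs bureau fails its burden.
The analysis ends at Stage I.2; the importer prevails on this issue.
— Issue II —
At Stage II.1 the importer must meet a more-likely-than-not showing (weight is at least 55): on (e) the weight is 57 less the opposing 1 gives net 56, which does reach 55, so (e) meets the standard.
  Stage II.1 is satisfied; the onus moves to the customs bureau.
At Stage II.2 the customs bureau must meet any credible evidence (weight is at least 25): on (f) the weight is 88 less the opposing 61 gives net 27, ≥ 25, so (f) meets the standard; on (g) the weight is 77 less the opposing 52 gives net 25, which does reach 25, so (g) meets the standard.
  Stage II.2 carried; the final stage is satisfied.
Every stage carried; the customs bureau prevails on this issue.
Per-issue: Issue I → importer; Issue II → customs bureau. The importer must prevail on at least one issue; overall, the importer prevails.

importer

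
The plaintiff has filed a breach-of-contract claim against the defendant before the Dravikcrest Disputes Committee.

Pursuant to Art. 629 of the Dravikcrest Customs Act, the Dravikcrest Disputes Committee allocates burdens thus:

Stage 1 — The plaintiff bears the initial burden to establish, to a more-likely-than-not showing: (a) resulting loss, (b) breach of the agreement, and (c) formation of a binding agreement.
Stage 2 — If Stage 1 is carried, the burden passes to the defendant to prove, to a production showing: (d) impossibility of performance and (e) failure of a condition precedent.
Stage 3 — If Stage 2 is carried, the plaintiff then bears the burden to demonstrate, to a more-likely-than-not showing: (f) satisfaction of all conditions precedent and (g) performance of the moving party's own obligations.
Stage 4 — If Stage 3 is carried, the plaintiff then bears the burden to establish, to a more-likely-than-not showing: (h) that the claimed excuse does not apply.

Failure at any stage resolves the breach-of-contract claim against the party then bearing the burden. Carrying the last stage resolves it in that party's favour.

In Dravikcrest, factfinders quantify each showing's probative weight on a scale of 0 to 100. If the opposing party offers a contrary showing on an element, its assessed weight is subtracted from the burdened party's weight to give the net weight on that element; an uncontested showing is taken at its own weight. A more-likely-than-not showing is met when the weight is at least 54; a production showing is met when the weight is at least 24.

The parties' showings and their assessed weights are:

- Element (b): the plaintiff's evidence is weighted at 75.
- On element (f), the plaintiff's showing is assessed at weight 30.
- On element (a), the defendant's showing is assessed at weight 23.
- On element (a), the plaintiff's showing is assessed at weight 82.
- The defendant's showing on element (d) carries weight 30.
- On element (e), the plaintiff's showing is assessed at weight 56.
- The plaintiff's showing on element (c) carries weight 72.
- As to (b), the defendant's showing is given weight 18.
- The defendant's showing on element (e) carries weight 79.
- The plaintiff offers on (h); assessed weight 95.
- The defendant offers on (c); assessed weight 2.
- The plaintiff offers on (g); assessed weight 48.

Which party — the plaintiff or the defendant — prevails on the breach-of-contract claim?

Stage 1 — burden on plaintiff; standard: a more-likely-than-not showing (weight is at least 54).
    (a): 82 − 23 = 59 ≥ 54 [met]
    (b): 75 − 18 = 57 ≥ 54 [met]
    (c): 72 − 2 = 70 ≥ 54 [met]
  Stage 1 is satisfied; the onus moves to the defendant.
Stage 2 — burden on defendant; standard: a production showing (weight is at least 24).
    (d): 30 ≥ 24 [met]
    (e): 79 − 56 = 23 < 24 [not met]
  The defendant does not carry Stage 2.
The plaintiff prevails.

plaintiff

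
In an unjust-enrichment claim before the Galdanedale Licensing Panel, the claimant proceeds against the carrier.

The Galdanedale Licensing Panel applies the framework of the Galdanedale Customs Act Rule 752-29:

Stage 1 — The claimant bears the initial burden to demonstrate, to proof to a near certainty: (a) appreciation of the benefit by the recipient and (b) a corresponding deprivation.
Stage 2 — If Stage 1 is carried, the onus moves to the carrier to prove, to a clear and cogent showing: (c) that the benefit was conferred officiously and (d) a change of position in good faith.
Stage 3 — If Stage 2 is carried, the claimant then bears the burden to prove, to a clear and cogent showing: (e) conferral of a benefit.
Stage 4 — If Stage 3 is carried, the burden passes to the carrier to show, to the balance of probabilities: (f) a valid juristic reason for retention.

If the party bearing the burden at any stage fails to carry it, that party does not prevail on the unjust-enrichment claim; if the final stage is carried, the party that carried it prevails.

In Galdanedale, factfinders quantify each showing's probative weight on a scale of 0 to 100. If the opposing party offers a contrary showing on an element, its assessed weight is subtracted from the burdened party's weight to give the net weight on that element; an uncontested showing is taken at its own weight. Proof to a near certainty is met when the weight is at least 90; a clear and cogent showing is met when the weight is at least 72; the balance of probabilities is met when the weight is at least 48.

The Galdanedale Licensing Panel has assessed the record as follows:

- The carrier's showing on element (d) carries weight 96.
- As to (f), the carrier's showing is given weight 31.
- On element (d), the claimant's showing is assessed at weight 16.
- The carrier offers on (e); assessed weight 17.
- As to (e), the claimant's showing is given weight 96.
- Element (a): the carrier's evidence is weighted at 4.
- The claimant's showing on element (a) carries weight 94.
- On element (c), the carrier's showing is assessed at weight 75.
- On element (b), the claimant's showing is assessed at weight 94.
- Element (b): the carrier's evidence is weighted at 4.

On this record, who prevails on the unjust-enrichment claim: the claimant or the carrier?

Stage 1 (claimant, proof to a near certainty, weight is at least 90): (a) net 94−4=90 ≥ 90 — meets; (b) net 94−4=90 ≥ 90 — meets.
  Stage 1 carried; the burden shifts to the carrier.
Stage 2 (carrier, a clear and cogent showing, weight is at least 72): (c) 75 ≥ 72 — meets; (d) net 96−16=80 ≥ 72 — meets.
  The carrier carries Stage 2; the claimant now bears the burden.
Stage 3 (claimant, a clear and cogent showing, weight is at least 72): (e) net 96−17=79 ≥ 72 — meets.
  All elements met. The burden passes to the carrier.
Stage 4 (carrier, the balance of probabilities, weight is at least 48): (f) 31 < 48 — fails.
  The carrier does not carry Stage 4.
The claimant prevails.

claimant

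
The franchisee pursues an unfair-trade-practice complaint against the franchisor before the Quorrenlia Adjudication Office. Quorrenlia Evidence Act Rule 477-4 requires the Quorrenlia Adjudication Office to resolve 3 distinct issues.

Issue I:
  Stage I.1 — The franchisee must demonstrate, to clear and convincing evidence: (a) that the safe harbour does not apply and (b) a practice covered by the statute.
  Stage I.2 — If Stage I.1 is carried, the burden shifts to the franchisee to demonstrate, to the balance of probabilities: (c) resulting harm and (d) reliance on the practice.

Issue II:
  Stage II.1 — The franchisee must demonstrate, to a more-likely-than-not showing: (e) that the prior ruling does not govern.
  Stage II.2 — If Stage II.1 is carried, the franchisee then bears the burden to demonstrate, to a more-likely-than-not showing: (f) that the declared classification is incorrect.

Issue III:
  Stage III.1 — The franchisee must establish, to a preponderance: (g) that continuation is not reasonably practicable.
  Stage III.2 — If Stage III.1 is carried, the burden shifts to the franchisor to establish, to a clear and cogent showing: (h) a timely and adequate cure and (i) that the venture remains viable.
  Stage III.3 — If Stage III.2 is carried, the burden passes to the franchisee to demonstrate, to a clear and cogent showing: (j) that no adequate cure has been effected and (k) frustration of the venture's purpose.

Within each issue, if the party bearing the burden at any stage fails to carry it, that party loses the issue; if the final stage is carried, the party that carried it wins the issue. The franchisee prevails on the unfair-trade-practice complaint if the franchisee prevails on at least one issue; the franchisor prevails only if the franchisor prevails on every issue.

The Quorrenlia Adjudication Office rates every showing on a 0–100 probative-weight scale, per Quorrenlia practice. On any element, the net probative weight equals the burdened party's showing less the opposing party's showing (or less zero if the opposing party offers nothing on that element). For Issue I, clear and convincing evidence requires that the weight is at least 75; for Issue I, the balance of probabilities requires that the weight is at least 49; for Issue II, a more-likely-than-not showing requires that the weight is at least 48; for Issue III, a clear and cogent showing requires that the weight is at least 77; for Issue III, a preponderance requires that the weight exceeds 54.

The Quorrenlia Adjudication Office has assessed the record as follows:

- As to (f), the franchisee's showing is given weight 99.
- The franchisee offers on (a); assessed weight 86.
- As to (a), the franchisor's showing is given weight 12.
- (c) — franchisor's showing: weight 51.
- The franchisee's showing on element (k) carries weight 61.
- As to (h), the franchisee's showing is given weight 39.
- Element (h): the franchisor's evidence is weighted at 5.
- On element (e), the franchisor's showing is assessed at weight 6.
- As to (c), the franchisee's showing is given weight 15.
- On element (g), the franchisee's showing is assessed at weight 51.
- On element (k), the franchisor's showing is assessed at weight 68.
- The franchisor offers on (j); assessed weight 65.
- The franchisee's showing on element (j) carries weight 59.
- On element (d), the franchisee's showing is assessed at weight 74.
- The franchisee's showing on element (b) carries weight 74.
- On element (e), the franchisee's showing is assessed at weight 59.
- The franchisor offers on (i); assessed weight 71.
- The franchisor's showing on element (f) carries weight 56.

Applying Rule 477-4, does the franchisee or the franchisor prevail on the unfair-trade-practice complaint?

franchisor

— Issue I —
At Stage I.1 the franchisee must meet clear and convincing evidence (weight is at least 75): on (a) the weight is 86 less the opposing 12 gives net 74, < 75, so (a) does not meet the standard; on (b) the weight is 74, < 75, so (b) does not meet the standard.
  Stage I.1 not carried; the franchisee fails its burden.
The analysis ends at Stage I.1; the franchisor prevails on this issue.
— Issue II —
At Stage II.1 the franchisee must meet a more-likely-than-not showing (weight is at least 48): on (e) the weight is 59 less the opposing 6 gives net 53, which does reach 48, so (e) meets the standard.
  All elements met. The franchisee retains the burden for Stage II.2.
At Stage II.2 the franchisee must meet a more-likely-than-not showing (weight is at least 48): on (f) the weight is 99 less the opposing 56 gives net 43, < 48, so (f) does not meet the standard.
  Stage II.2 not carried; the franchisee fails its burden.
The franchisor prevails on this issue.
— Issue III —
Stage III.1 (franchisee, a preponderance, weight exceeds 54): (g) 51 ≤ 54 — fails.
  Not every element is met, so the franchisee fails to carry Stage III.1.
So the franchisor prevails on this issue.
Per-issue: Issue I → franchisor; Issue II → franchisor; Issue III → franchisor. The franchisee must prevail on at least one issue; overall, the franchisor prevails.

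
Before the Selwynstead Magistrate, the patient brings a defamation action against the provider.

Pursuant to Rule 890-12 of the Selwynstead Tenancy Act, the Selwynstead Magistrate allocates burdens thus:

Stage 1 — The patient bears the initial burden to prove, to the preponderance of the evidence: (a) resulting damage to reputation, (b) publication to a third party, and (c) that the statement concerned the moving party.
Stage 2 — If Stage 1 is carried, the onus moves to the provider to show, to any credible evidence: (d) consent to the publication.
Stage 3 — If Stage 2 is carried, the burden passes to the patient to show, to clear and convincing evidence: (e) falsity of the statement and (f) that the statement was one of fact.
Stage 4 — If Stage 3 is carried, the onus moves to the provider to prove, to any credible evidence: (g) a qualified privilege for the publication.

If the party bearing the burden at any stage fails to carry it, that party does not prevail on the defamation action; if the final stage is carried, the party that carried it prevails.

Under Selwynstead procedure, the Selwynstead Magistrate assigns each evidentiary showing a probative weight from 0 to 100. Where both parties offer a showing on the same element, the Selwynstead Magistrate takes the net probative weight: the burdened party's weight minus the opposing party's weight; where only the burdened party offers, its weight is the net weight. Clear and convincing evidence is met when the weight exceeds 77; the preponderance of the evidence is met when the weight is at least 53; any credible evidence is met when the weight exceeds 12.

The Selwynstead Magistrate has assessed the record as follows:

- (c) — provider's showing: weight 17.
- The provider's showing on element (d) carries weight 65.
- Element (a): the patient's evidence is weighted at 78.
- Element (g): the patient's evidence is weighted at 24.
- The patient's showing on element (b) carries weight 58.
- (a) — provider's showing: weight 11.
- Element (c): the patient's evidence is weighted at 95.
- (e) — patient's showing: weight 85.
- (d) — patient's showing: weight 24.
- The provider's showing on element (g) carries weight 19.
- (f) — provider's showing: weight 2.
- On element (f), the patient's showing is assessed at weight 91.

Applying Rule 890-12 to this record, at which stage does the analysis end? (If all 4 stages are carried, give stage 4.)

stage 4

At Stage 1 the patient must meet the preponderance of the evidence (weight is at least 53): on (a) the weight is 78 less the opposing 11 gives net 67, which does reach 53, so (a) meets the standard; on (b) the weight is 58, which does reach 53, so (b) meets the standard; on (c) the weight is 95 less the opposing 17 gives net 78, which does reach 53, so (c) meets the standard.
  Stage 1 carried; the burden shifts to the provider.
At Stage 2 the provider must meet any credible evidence (weight exceeds 12): on (d) the weight is 65 less the opposing 24 gives net 41, > 12, so (d) meets the standard.
  Stage 2 carried; the burden shifts to the patient.
At Stage 3 the patient must meet clear and convincing evidence (weight exceeds 77): on (e) the weight is 85, which does exceed 77, so (e) meets the standard; on (f) the weight is 91 less the opposing 2 gives net 89, > 77, so (f) meets the standard.
  The patient carries Stage 3; the provider now bears the burden.
At Stage 4 the provider must meet any credible evidence (weight exceeds 12): on (g) the weight is 19 less the opposing 24 gives net -5, ≤ 12, so (g) does not meet the standard.
  The provider does not carry Stage 4.
The analysis ends at Stage 4; the patient prevails.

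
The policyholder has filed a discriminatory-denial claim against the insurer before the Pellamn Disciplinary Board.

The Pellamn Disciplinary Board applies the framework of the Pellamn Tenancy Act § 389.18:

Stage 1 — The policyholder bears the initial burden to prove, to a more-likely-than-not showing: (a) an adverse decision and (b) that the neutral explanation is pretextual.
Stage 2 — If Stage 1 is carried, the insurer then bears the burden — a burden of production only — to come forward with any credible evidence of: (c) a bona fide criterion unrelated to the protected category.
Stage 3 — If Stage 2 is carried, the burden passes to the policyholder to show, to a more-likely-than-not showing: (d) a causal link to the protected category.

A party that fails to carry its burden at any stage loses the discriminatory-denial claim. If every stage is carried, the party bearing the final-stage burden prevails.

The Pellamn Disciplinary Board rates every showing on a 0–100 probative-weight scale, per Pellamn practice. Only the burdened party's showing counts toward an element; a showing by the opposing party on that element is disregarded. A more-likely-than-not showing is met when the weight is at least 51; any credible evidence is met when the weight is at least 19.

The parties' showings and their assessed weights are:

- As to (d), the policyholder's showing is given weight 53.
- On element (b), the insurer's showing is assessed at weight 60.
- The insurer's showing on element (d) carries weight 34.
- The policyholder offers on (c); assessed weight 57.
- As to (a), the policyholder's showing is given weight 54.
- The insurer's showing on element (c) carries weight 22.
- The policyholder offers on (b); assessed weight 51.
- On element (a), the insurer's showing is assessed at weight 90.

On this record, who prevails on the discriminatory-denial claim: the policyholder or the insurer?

policyholder

Stage 1 (policyholder, a more-likely-than-not showing, weight is at least 51): (a) 54 (insurer's 90 disregarded) ≥ 51 — meets; (b) 51 (insurer's 60 disregarded) ≥ 51 — meets.
  Stage 1 is satisfied; the onus moves to the insurer.
Stage 2 (insurer, any credible evidence, weight is at least 19): (c) 22 (policyholder's 57 disregarded) ≥ 19 — meets.
  The insurer carries Stage 2; the policyholder now bears the burden.
Stage 3 (policyholder, a more-likely-than-not showing, weight is at least 51): (d) 53 (insurer's 34 disregarded) ≥ 51 — meets.
  Stage 3 carried; the final stage is satisfied.
Every stage carried; the policyholder prevails.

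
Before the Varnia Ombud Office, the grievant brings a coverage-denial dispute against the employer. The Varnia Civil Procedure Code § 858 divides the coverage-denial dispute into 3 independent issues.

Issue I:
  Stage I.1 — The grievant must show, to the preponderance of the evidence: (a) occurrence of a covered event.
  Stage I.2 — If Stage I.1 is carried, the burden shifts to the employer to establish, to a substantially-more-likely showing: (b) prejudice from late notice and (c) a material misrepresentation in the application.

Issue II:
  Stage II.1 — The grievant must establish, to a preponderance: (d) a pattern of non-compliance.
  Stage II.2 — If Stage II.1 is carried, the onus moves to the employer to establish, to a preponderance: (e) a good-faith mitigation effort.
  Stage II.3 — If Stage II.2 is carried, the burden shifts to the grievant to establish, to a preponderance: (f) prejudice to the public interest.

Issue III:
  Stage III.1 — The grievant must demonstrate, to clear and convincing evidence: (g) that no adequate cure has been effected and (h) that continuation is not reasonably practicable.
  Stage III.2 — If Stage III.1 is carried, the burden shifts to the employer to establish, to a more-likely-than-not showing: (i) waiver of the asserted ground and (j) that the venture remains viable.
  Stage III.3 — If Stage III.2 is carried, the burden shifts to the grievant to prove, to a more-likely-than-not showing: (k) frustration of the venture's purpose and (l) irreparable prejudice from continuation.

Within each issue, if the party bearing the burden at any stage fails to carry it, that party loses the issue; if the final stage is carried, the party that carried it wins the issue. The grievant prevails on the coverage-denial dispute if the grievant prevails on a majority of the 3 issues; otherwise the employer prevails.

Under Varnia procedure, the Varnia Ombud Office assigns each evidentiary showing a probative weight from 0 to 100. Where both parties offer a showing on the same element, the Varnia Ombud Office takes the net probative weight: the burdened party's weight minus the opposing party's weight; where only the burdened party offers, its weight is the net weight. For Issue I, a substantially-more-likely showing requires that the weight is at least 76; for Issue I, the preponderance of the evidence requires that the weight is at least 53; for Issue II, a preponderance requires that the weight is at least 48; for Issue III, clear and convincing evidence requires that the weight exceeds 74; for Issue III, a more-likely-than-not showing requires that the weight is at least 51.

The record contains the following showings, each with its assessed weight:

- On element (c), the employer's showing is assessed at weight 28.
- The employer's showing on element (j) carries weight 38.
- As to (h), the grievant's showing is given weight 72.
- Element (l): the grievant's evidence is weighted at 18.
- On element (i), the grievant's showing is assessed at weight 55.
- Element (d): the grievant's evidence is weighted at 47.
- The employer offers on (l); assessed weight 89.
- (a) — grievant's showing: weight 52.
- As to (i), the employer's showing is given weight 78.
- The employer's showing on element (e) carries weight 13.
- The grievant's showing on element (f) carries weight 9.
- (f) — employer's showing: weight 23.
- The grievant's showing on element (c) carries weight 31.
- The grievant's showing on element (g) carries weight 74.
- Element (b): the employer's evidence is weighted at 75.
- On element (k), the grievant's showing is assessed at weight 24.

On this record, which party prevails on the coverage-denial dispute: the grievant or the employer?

employer

— Issue I —
Stage I.1 (grievant, the preponderance of the evidence, weight is at least 53): (a) 52 < 53 — fails.
  The grievant does not carry Stage I.1.
The employer prevails on this issue.
— Issue II —
At Stage II.1 the grievant must meet a preponderance (weight is at least 48): on (d) the weight is 47, < 48, so (d) does not meet the standard.
  Not every element is met, so the grievant fails to carry Stage II.1.
The analysis ends at Stage II.1; the employer prevails on this issue.
— Issue III —
At Stage III.1 the grievant must meet clear and convincing evidence (weight exceeds 74): on (g) the weight is 74, which does not exceed 74, so (g) does not meet the standard; on (h) the weight is 72, which does not exceed 74, so (h) does not meet the standard.
  The grievant does not carry Stage III.1.
The analysis ends at Stage III.1; the employer prevails on this issue.
Per-issue: Issue I → employer; Issue II → employer; Issue III → employer. The grievant must prevail on a majority of issues; overall, the employer prevails.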